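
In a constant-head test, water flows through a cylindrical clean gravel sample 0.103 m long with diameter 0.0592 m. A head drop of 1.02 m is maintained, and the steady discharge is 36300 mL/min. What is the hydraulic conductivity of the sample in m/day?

Cross-sectional area A = π·(d/2)² = π × (0.0592/2)² = 0.002753 m².
Convert discharge: 36300 mL/min = 0.0006050 m³/s.
Darcy's law rearranged: K = Q·L / (A·Δh) = 0.0006050 × 0.103 / (0.002753 × 1.02) = 0.02220 m/s = 1918 m/day.

1920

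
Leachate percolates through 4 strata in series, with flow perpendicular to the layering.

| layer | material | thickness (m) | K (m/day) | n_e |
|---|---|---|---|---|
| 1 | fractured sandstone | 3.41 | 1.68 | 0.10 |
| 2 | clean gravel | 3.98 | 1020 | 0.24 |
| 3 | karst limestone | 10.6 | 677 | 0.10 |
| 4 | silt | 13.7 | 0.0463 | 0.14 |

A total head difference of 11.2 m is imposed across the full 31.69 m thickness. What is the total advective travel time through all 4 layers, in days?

With flow normal to the layers, continuity requires the same specific discharge q through every layer.
Σ(b_i/K_i) = 3.41/1.68 + 3.98/1020 + 10.6/677 + 13.7/0.0463 = 297.9 d.
q = Δh / Σ(b_i/K_i) = 11.2 / 297.9 = 0.03759 m/day.
In each layer the seepage velocity is v_i = q/n_i, so the layer transit time is t_i = b_i·n_i / q:
  layer 1 (fractured sandstone): t_1 = 3.41 × 0.10 / 0.03759 = 9.071 d
  layer 2 (clean gravel): t_2 = 3.98 × 0.24 / 0.03759 = 25.41 d
  layer 3 (karst limestone): t_3 = 10.6 × 0.10 / 0.03759 = 28.20 d
  layer 4 (silt): t_4 = 13.7 × 0.14 / 0.03759 = 51.02 d
Total t = Σ t_i = 113.7 days.

114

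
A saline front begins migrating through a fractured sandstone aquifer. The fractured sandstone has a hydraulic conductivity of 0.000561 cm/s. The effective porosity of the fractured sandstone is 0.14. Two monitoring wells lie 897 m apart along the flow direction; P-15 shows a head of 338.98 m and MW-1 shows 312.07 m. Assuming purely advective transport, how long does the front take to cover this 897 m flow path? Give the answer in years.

Convert K: 0.000561 cm/s × 864 = 0.4847 m/day.
Hydraulic gradient i = (338.98 − 312.07) / 897 = 26.91 / 897 = 0.03000.
Darcy flux q = K · i = 0.4847 × 0.03000 = 0.01454 m/day.
Seepage velocity v = q / n_e = 0.01454 / 0.14 = 0.1039 m/day.
Travel time t = L / v = 897 / 0.1039 = 8636 days = 23.64 years.

23.6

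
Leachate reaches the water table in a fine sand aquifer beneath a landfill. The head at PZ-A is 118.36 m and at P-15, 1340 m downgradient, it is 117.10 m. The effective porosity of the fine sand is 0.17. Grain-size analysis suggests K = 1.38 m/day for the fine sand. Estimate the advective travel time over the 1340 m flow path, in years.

Hydraulic gradient i = (118.36 − 117.10) / 1340 = 1.26 / 1340 = 0.0009403.
Darcy flux q = K · i = 1.380 × 0.0009403 = 0.001298 m/day.
Seepage velocity v = q / n_e = 0.001298 / 0.17 = 0.007633 m/day.
Travel time t = L / v = 1340 / 0.007633 = 1.756e+05 days = 480.6 years.

481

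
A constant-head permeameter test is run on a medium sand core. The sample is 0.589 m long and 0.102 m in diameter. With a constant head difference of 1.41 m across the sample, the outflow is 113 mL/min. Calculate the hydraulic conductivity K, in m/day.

Cross-sectional area A = π·(d/2)² = π × (0.102/2)² = 0.008171 m².
Convert discharge: 113 mL/min = 1.883e-06 m³/s.
Darcy's law rearranged: K = Q·L / (A·Δh) = 1.883e-06 × 0.589 / (0.008171 × 1.41) = 9.628e-05 m/s = 8.319 m/day.

8.32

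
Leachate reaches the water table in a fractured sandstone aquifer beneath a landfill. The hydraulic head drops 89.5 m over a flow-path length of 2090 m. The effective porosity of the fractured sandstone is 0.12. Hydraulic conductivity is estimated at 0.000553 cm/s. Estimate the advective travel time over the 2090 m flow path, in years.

Convert K: 0.000553 cm/s × 864 = 0.4778 m/day.
Hydraulic gradient i = Δh / L = 89.5 / 2090 = 0.04282.
Darcy flux q = K · i = 0.4778 × 0.04282 = 0.02046 m/day.
Seepage velocity v = q / n_e = 0.02046 / 0.12 = 0.1705 m/day.
Travel time t = L / v = 2090 / 0.1705 = 12258 days = 33.56 years.

33.6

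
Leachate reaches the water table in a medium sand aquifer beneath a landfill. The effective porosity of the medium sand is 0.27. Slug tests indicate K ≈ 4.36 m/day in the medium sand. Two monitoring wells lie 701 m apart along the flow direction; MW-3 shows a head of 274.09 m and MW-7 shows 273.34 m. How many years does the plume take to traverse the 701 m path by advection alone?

111

Hydraulic gradient i = (274.09 − 273.34) / 701 = 0.75 / 701 = 0.001070.
Darcy flux q = K · i = 4.360 × 0.001070 = 0.004665 m/day.
Seepage velocity v = q / n_e = 0.004665 / 0.27 = 0.01728 m/day.
Travel time t = L / v = 701 / 0.01728 = 40574 days = 111.1 years.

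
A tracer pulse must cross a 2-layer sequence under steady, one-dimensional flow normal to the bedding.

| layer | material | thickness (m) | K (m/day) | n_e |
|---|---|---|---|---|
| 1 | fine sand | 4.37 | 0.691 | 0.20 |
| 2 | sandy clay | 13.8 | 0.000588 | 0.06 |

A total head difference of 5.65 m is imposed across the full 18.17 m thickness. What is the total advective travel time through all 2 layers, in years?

19.4

With flow normal to the layers, continuity requires the same specific discharge q through every layer.
Σ(b_i/K_i) = 4.37/0.691 + 13.8/0.000588 = 23476 d.
q = Δh / Σ(b_i/K_i) = 5.65 / 23476 = 0.0002407 m/day.
In each layer the seepage velocity is v_i = q/n_i, so the layer transit time is t_i = b_i·n_i / q:
  layer 1 (fine sand): t_1 = 4.37 × 0.20 / 0.0002407 = 3631 d
  layer 2 (sandy clay): t_2 = 13.8 × 0.06 / 0.0002407 = 3440 d
Total t = Σ t_i = 7072 days = 19.36 years.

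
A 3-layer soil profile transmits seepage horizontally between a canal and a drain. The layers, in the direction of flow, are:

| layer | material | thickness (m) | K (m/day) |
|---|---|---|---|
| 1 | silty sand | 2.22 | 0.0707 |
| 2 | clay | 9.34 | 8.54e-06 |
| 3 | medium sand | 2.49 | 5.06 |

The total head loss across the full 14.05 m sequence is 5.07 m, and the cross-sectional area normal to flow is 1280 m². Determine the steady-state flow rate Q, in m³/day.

Flow is perpendicular to layering, so the layers act in series and the equivalent K is the thickness-weighted harmonic mean.
Total thickness L = 2.22 + 9.34 + 2.49 = 14.05 m.
Σ(b_i/K_i) = 2.22/0.0707 + 9.34/8.54e-06 + 2.49/5.06 = 1.094e+06 d.
K_eq = L / Σ(b_i/K_i) = 14.05 / 1.094e+06 = 1.285e-05 m/day.
Q = K_eq · A · (Δh/L) = 1.285e-05 × 1280 × (5.07/14.05) = 0.005934 m³/day.

0.00593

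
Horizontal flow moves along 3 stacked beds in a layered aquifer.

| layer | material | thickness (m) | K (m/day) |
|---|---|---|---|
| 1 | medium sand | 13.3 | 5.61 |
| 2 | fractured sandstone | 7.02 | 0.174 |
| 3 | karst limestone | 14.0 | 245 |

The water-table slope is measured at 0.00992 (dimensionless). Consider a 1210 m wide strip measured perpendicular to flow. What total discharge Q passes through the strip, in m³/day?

42100

Flow is parallel to layering, so each bed carries its own Darcy discharge and the transmissivities add.
Σ(K_i·b_i) = 5.61×13.3 + 0.174×7.02 + 245×14.0 = 3506 m²/day.
Hydraulic gradient i = 0.00992.
Q = Σ(K_i·b_i) · W · i = 3506 × 1210 × 0.009920 = 42081 m³/day.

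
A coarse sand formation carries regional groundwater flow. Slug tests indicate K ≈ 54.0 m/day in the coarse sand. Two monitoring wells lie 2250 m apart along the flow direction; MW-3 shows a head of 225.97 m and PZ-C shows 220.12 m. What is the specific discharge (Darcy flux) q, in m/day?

Hydraulic gradient i = (225.97 − 220.12) / 2250 = 5.85 / 2250 = 0.002600.
Specific discharge q = K · i = 54.00 × 0.002600 = 0.1404 m/day.

0.140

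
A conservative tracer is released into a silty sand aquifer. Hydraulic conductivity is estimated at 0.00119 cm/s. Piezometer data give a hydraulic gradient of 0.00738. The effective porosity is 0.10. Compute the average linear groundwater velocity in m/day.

Convert K: 0.00119 cm/s × 864 = 1.028 m/day.
Hydraulic gradient i = 0.00738.
Darcy flux q = K · i = 1.028 × 0.007380 = 0.007588 m/day.
Seepage velocity v = q / n_e = 0.007588 / 0.10 = 0.07588 m/day.

0.0759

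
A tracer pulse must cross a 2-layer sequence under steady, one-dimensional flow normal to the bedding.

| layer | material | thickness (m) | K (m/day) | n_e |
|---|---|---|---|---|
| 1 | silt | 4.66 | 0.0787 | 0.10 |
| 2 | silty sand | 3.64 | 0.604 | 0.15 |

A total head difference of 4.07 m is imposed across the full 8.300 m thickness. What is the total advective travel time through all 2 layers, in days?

With flow normal to the layers, continuity requires the same specific discharge q through every layer.
Σ(b_i/K_i) = 4.66/0.0787 + 3.64/0.604 = 65.24 d.
q = Δh / Σ(b_i/K_i) = 4.07 / 65.24 = 0.06239 m/day.
In each layer the seepage velocity is v_i = q/n_i, so the layer transit time is t_i = b_i·n_i / q:
  layer 1 (silt): t_1 = 4.66 × 0.10 / 0.06239 = 7.470 d
  layer 2 (silty sand): t_2 = 3.64 × 0.15 / 0.06239 = 8.752 d
Total t = Σ t_i = 16.22 days.

16.2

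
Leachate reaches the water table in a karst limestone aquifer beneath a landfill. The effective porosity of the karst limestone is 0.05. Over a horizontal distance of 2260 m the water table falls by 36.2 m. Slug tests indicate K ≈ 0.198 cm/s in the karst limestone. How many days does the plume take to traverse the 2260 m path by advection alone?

Convert K: 0.198 cm/s × 864 = 171.1 m/day.
Hydraulic gradient i = Δh / L = 36.2 / 2260 = 0.01602.
Darcy flux q = K · i = 171.1 × 0.01602 = 2.740 m/day.
Seepage velocity v = q / n_e = 2.740 / 0.05 = 54.80 m/day.
Travel time t = L / v = 2260 / 54.80 = 41.24 days.

41.2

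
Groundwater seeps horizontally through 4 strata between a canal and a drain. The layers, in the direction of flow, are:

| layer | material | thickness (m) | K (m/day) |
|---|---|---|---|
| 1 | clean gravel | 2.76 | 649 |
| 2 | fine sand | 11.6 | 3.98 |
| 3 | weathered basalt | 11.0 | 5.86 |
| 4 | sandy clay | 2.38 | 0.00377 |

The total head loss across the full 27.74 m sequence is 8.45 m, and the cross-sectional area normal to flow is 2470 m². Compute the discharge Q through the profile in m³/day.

Flow is perpendicular to layering, so the layers act in series and the equivalent K is the thickness-weighted harmonic mean.
Total thickness L = 2.76 + 11.6 + 11.0 + 2.38 = 27.74 m.
Σ(b_i/K_i) = 2.76/649 + 11.6/3.98 + 11.0/5.86 + 2.38/0.00377 = 636.1 d.
K_eq = L / Σ(b_i/K_i) = 27.74 / 636.1 = 0.04361 m/day.
Q = K_eq · A · (Δh/L) = 0.04361 × 2470 × (8.45/27.74) = 32.81 m³/day.

32.8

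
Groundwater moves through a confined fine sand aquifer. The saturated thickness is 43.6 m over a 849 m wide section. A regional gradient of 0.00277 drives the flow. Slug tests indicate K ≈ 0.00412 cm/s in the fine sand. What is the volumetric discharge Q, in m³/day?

Convert K: 0.00412 cm/s × 864 = 3.560 m/day.
Cross-sectional area A = 849 × 43.6 = 37016 m².
Hydraulic gradient i = 0.00277.
Darcy's law: Q = K · A · i = 3.560 × 37016 × 0.002770 = 365.0 m³/day.

365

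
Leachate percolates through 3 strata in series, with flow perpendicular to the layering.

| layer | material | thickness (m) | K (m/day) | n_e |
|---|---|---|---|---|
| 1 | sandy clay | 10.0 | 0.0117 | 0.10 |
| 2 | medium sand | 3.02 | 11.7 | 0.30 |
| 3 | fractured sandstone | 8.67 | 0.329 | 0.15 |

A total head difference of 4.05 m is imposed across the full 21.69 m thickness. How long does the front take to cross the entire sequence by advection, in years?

With flow normal to the layers, continuity requires the same specific discharge q through every layer.
Σ(b_i/K_i) = 10.0/0.0117 + 3.02/11.7 + 8.67/0.329 = 881.3 d.
q = Δh / Σ(b_i/K_i) = 4.05 / 881.3 = 0.004595 m/day.
In each layer the seepage velocity is v_i = q/n_i, so the layer transit time is t_i = b_i·n_i / q:
  layer 1 (sandy clay): t_1 = 10.0 × 0.10 / 0.004595 = 217.6 d
  layer 2 (medium sand): t_2 = 3.02 × 0.30 / 0.004595 = 197.2 d
  layer 3 (fractured sandstone): t_3 = 8.67 × 0.15 / 0.004595 = 283.0 d
Total t = Σ t_i = 697.8 days = 1.910 years.

1.91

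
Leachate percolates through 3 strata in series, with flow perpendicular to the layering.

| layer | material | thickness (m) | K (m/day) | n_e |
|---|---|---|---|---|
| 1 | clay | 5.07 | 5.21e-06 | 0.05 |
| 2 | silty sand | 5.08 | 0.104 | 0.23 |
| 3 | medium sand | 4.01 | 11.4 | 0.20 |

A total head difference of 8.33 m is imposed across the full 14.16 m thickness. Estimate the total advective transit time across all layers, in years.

711

With flow normal to the layers, continuity requires the same specific discharge q through every layer.
Σ(b_i/K_i) = 5.07/5.21e-06 + 5.08/0.104 + 4.01/11.4 = 9.732e+05 d.
q = Δh / Σ(b_i/K_i) = 8.33 / 9.732e+05 = 8.560e-06 m/day.
In each layer the seepage velocity is v_i = q/n_i, so the layer transit time is t_i = b_i·n_i / q:
  layer 1 (clay): t_1 = 5.07 × 0.05 / 8.560e-06 = 29616 d
  layer 2 (silty sand): t_2 = 5.08 × 0.23 / 8.560e-06 = 1.365e+05 d
  layer 3 (medium sand): t_3 = 4.01 × 0.20 / 8.560e-06 = 93696 d
Total t = Σ t_i = 2.598e+05 days = 711.3 years.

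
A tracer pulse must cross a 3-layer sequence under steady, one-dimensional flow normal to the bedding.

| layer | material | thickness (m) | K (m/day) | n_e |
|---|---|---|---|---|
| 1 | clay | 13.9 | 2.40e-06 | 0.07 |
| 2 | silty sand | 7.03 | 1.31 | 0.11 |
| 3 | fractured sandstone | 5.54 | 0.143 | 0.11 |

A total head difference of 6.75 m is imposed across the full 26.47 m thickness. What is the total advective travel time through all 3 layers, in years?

5530

With flow normal to the layers, continuity requires the same specific discharge q through every layer.
Σ(b_i/K_i) = 13.9/2.40e-06 + 7.03/1.31 + 5.54/0.143 = 5.792e+06 d.
q = Δh / Σ(b_i/K_i) = 6.75 / 5.792e+06 = 1.165e-06 m/day.
In each layer the seepage velocity is v_i = q/n_i, so the layer transit time is t_i = b_i·n_i / q:
  layer 1 (clay): t_1 = 13.9 × 0.07 / 1.165e-06 = 8.349e+05 d
  layer 2 (silty sand): t_2 = 7.03 × 0.11 / 1.165e-06 = 6.635e+05 d
  layer 3 (fractured sandstone): t_3 = 5.54 × 0.11 / 1.165e-06 = 5.229e+05 d
Total t = Σ t_i = 2.021e+06 days = 5534 years.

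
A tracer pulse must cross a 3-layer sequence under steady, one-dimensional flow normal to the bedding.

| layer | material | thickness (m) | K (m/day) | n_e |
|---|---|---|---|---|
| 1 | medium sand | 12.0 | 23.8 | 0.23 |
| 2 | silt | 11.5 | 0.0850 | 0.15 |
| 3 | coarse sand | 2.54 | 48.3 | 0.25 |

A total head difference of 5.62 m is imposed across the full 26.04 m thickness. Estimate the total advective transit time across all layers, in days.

124

With flow normal to the layers, continuity requires the same specific discharge q through every layer.
Σ(b_i/K_i) = 12.0/23.8 + 11.5/0.0850 + 2.54/48.3 = 135.9 d.
q = Δh / Σ(b_i/K_i) = 5.62 / 135.9 = 0.04137 m/day.
In each layer the seepage velocity is v_i = q/n_i, so the layer transit time is t_i = b_i·n_i / q:
  layer 1 (medium sand): t_1 = 12.0 × 0.23 / 0.04137 = 66.72 d
  layer 2 (silt): t_2 = 11.5 × 0.15 / 0.04137 = 41.70 d
  layer 3 (coarse sand): t_3 = 2.54 × 0.25 / 0.04137 = 15.35 d
Total t = Σ t_i = 123.8 days.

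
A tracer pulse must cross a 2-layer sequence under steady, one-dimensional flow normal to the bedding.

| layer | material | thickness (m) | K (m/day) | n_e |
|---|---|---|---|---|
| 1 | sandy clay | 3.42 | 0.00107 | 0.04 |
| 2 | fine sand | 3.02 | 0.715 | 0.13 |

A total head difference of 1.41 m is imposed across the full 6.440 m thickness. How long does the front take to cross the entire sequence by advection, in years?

3.29

With flow normal to the layers, continuity requires the same specific discharge q through every layer.
Σ(b_i/K_i) = 3.42/0.00107 + 3.02/0.715 = 3200 d.
q = Δh / Σ(b_i/K_i) = 1.41 / 3200 = 0.0004406 m/day.
In each layer the seepage velocity is v_i = q/n_i, so the layer transit time is t_i = b_i·n_i / q:
  layer 1 (sandy clay): t_1 = 3.42 × 0.04 / 0.0004406 = 310.5 d
  layer 2 (fine sand): t_2 = 3.02 × 0.13 / 0.0004406 = 891.1 d
Total t = Σ t_i = 1202 days = 3.290 years.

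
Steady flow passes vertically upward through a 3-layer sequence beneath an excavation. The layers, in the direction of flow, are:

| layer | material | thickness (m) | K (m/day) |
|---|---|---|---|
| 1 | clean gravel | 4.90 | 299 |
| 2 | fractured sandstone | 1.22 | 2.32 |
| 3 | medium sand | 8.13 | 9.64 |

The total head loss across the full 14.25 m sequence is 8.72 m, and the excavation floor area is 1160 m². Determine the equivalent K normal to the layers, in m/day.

10.3

Flow is perpendicular to layering, so the layers act in series and the equivalent K is the thickness-weighted harmonic mean.
Total thickness L = 4.90 + 1.22 + 8.13 = 14.25 m.
Σ(b_i/K_i) = 4.90/299 + 1.22/2.32 + 8.13/9.64 = 1.386 d.
K_eq = L / Σ(b_i/K_i) = 14.25 / 1.386 = 10.28 m/day.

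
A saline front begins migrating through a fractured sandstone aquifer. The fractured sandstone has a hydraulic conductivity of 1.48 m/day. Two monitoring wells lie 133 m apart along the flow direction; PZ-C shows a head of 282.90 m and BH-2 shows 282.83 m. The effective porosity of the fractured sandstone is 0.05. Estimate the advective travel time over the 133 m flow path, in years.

23.4

Hydraulic gradient i = (282.90 − 282.83) / 133 = 0.07 / 133 = 0.0005263.
Darcy flux q = K · i = 1.480 × 0.0005263 = 0.0007789 m/day.
Seepage velocity v = q / n_e = 0.0007789 / 0.05 = 0.01558 m/day.
Travel time t = L / v = 133 / 0.01558 = 8537 days = 23.37 years.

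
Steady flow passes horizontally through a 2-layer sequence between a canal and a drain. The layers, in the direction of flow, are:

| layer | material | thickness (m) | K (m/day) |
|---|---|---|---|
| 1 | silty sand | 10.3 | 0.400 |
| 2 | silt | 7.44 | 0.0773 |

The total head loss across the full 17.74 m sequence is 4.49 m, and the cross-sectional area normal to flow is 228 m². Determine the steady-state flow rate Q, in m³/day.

8.39

Flow is perpendicular to layering, so the layers act in series and the equivalent K is the thickness-weighted harmonic mean.
Total thickness L = 10.3 + 7.44 = 17.74 m.
Σ(b_i/K_i) = 10.3/0.400 + 7.44/0.0773 = 122.0 d.
K_eq = L / Σ(b_i/K_i) = 17.74 / 122.0 = 0.1454 m/day.
Q = K_eq · A · (Δh/L) = 0.1454 × 228 × (4.49/17.74) = 8.391 m³/day.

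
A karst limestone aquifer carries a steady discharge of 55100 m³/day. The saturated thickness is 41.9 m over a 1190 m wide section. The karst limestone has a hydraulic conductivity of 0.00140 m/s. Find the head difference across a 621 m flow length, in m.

Convert K: 0.00140 m/s × 86400 = 121.0 m/day.
Cross-sectional area A = 1190 × 41.9 = 49861 m².
From Q = K·A·i, i = Q / (K·A) = 55100 / (121.0 × 49861) = 0.009136.
Head loss Δh = i · L = 0.009136 × 621 = 5.673 m.

5.67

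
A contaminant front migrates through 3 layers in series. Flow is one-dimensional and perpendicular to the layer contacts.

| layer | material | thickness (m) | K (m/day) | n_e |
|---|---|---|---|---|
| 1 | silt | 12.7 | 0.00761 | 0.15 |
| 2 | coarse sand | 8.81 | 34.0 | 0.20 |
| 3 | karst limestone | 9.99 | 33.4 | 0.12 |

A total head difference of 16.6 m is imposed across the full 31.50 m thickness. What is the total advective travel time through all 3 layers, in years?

With flow normal to the layers, continuity requires the same specific discharge q through every layer.
Σ(b_i/K_i) = 12.7/0.00761 + 8.81/34.0 + 9.99/33.4 = 1669 d.
q = Δh / Σ(b_i/K_i) = 16.6 / 1669 = 0.009944 m/day.
In each layer the seepage velocity is v_i = q/n_i, so the layer transit time is t_i = b_i·n_i / q:
  layer 1 (silt): t_1 = 12.7 × 0.15 / 0.009944 = 191.6 d
  layer 2 (coarse sand): t_2 = 8.81 × 0.20 / 0.009944 = 177.2 d
  layer 3 (karst limestone): t_3 = 9.99 × 0.12 / 0.009944 = 120.6 d
Total t = Σ t_i = 489.3 days = 1.340 years.

1.34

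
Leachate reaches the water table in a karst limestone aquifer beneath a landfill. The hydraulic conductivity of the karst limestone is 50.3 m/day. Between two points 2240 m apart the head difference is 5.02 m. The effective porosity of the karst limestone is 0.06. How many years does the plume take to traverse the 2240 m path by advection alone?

Hydraulic gradient i = Δh / L = 5.02 / 2240 = 0.002241.
Darcy flux q = K · i = 50.30 × 0.002241 = 0.1127 m/day.
Seepage velocity v = q / n_e = 0.1127 / 0.06 = 1.879 m/day.
Travel time t = L / v = 2240 / 1.879 = 1192 days = 3.264 years.

3.26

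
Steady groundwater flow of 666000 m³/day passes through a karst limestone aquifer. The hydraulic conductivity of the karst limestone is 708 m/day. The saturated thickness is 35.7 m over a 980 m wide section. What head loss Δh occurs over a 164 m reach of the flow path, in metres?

Cross-sectional area A = 980 × 35.7 = 34986 m².
From Q = K·A·i, i = Q / (K·A) = 666000 / (708.0 × 34986) = 0.02689.
Head loss Δh = i · L = 0.02689 × 164 = 4.410 m.

4.41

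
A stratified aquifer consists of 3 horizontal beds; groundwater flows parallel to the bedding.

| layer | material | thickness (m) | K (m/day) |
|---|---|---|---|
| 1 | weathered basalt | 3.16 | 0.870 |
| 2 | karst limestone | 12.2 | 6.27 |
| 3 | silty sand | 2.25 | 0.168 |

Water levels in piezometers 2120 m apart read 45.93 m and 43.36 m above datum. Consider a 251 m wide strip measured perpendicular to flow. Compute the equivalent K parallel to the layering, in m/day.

Flow is parallel to layering, so each bed carries its own Darcy discharge and the transmissivities add.
Σ(K_i·b_i) = 0.870×3.16 + 6.27×12.2 + 0.168×2.25 = 79.62 m²/day.
Total thickness b = 17.61 m, so K_eq = Σ(K_i·b_i)/b = 4.521 m/day.

4.52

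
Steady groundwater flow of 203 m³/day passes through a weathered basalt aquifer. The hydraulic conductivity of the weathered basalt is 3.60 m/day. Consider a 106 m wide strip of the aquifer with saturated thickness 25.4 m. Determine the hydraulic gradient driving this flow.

0.0209

Cross-sectional area A = 106 × 25.4 = 2692 m².
From Q = K·A·i, i = Q / (K·A) = 203 / (3.600 × 2692) = 0.02094.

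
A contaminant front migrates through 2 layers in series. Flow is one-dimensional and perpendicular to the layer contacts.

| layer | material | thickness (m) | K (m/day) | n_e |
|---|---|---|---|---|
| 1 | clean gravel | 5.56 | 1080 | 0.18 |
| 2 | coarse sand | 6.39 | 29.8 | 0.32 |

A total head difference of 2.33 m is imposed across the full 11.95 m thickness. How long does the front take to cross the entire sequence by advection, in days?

With flow normal to the layers, continuity requires the same specific discharge q through every layer.
Σ(b_i/K_i) = 5.56/1080 + 6.39/29.8 = 0.2196 d.
q = Δh / Σ(b_i/K_i) = 2.33 / 0.2196 = 10.61 m/day.
In each layer the seepage velocity is v_i = q/n_i, so the layer transit time is t_i = b_i·n_i / q:
  layer 1 (clean gravel): t_1 = 5.56 × 0.18 / 10.61 = 0.09431 d
  layer 2 (coarse sand): t_2 = 6.39 × 0.32 / 10.61 = 0.1927 d
Total t = Σ t_i = 0.2870 days.

0.287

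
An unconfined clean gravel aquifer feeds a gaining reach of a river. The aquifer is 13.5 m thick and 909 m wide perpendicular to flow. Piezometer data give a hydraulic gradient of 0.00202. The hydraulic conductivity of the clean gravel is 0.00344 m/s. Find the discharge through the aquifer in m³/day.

Convert K: 0.00344 m/s × 86400 = 297.2 m/day.
Cross-sectional area A = 909 × 13.5 = 12272 m².
Hydraulic gradient i = 0.00202.
Darcy's law: Q = K · A · i = 297.2 × 12272 × 0.002020 = 7368 m³/day.

7370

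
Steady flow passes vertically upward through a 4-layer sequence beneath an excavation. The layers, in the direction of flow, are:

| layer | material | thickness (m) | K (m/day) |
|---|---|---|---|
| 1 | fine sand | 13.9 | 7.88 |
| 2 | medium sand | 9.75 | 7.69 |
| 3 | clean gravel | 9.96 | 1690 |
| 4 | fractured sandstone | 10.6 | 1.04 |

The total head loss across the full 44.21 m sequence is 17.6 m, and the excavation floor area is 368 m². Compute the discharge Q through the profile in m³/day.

490

Flow is perpendicular to layering, so the layers act in series and the equivalent K is the thickness-weighted harmonic mean.
Total thickness L = 13.9 + 9.75 + 9.96 + 10.6 = 44.21 m.
Σ(b_i/K_i) = 13.9/7.88 + 9.75/7.69 + 9.96/1690 + 10.6/1.04 = 13.23 d.
K_eq = L / Σ(b_i/K_i) = 44.21 / 13.23 = 3.342 m/day.
Q = K_eq · A · (Δh/L) = 3.342 × 368 × (17.6/44.21) = 489.6 m³/day.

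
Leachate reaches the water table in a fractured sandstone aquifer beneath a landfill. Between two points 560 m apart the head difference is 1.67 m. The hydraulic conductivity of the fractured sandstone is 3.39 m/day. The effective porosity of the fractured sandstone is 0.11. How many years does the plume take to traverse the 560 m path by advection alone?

16.7

Hydraulic gradient i = Δh / L = 1.67 / 560 = 0.002982.
Darcy flux q = K · i = 3.390 × 0.002982 = 0.01011 m/day.
Seepage velocity v = q / n_e = 0.01011 / 0.11 = 0.09190 m/day.
Travel time t = L / v = 560 / 0.09190 = 6093 days = 16.68 years.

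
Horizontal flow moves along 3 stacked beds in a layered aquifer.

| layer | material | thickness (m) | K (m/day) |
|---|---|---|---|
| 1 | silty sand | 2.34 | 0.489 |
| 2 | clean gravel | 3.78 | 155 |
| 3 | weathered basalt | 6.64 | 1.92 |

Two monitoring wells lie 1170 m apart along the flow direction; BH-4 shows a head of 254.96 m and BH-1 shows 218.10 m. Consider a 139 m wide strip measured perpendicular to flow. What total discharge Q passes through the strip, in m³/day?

2630

Flow is parallel to layering, so each bed carries its own Darcy discharge and the transmissivities add.
Σ(K_i·b_i) = 0.489×2.34 + 155×3.78 + 1.92×6.64 = 599.8 m²/day.
Hydraulic gradient i = (254.96 − 218.10) / 1170 = 36.86 / 1170 = 0.03150.
Q = Σ(K_i·b_i) · W · i = 599.8 × 139 × 0.03150 = 2627 m³/day.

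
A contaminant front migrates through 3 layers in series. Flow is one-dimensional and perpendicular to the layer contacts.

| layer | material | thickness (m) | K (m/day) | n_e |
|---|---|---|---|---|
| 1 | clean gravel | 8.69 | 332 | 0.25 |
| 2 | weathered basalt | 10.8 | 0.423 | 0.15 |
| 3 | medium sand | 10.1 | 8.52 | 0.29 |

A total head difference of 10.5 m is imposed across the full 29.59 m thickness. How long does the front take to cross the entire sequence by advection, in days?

With flow normal to the layers, continuity requires the same specific discharge q through every layer.
Σ(b_i/K_i) = 8.69/332 + 10.8/0.423 + 10.1/8.52 = 26.74 d.
q = Δh / Σ(b_i/K_i) = 10.5 / 26.74 = 0.3926 m/day.
In each layer the seepage velocity is v_i = q/n_i, so the layer transit time is t_i = b_i·n_i / q:
  layer 1 (clean gravel): t_1 = 8.69 × 0.25 / 0.3926 = 5.533 d
  layer 2 (weathered basalt): t_2 = 10.8 × 0.15 / 0.3926 = 4.126 d
  layer 3 (medium sand): t_3 = 10.1 × 0.29 / 0.3926 = 7.460 d
Total t = Σ t_i = 17.12 days.

17.1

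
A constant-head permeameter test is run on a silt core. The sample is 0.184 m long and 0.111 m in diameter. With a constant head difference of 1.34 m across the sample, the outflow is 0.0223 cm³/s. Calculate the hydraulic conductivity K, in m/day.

Cross-sectional area A = π·(d/2)² = π × (0.111/2)² = 0.009677 m².
Convert discharge: 0.0223 cm³/s = 2.230e-08 m³/s.
Darcy's law rearranged: K = Q·L / (A·Δh) = 2.230e-08 × 0.184 / (0.009677 × 1.34) = 3.164e-07 m/s = 0.02734 m/day.

0.0273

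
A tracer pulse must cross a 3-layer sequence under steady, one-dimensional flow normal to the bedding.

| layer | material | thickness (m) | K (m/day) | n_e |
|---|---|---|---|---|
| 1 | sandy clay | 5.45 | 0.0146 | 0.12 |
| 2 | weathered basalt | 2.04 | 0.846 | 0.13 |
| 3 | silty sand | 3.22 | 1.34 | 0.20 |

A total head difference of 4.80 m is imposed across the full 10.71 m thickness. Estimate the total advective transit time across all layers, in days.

123

With flow normal to the layers, continuity requires the same specific discharge q through every layer.
Σ(b_i/K_i) = 5.45/0.0146 + 2.04/0.846 + 3.22/1.34 = 378.1 d.
q = Δh / Σ(b_i/K_i) = 4.80 / 378.1 = 0.01269 m/day.
In each layer the seepage velocity is v_i = q/n_i, so the layer transit time is t_i = b_i·n_i / q:
  layer 1 (sandy clay): t_1 = 5.45 × 0.12 / 0.01269 = 51.52 d
  layer 2 (weathered basalt): t_2 = 2.04 × 0.13 / 0.01269 = 20.89 d
  layer 3 (silty sand): t_3 = 3.22 × 0.20 / 0.01269 = 50.73 d
Total t = Σ t_i = 123.1 days.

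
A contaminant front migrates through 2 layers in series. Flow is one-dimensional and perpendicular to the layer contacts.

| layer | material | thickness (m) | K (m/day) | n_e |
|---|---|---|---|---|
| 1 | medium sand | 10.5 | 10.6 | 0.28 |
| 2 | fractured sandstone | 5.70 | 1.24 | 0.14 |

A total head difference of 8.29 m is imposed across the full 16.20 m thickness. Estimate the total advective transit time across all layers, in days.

With flow normal to the layers, continuity requires the same specific discharge q through every layer.
Σ(b_i/K_i) = 10.5/10.6 + 5.70/1.24 = 5.587 d.
q = Δh / Σ(b_i/K_i) = 8.29 / 5.587 = 1.484 m/day.
In each layer the seepage velocity is v_i = q/n_i, so the layer transit time is t_i = b_i·n_i / q:
  layer 1 (medium sand): t_1 = 10.5 × 0.28 / 1.484 = 1.982 d
  layer 2 (fractured sandstone): t_2 = 5.70 × 0.14 / 1.484 = 0.5378 d
Total t = Σ t_i = 2.519 days.

2.52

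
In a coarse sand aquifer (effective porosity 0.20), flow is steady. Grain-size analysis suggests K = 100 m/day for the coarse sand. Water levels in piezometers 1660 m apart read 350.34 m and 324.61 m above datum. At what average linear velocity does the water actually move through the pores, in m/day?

7.75

Hydraulic gradient i = (350.34 − 324.61) / 1660 = 25.73 / 1660 = 0.01550.
Darcy flux q = K · i = 100.0 × 0.01550 = 1.550 m/day.
Seepage velocity v = q / n_e = 1.550 / 0.20 = 7.750 m/day.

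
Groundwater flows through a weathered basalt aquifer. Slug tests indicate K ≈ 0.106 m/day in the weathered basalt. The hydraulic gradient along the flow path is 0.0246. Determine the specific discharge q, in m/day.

0.00261

Hydraulic gradient i = 0.0246.
Specific discharge q = K · i = 0.1060 × 0.02460 = 0.002608 m/day.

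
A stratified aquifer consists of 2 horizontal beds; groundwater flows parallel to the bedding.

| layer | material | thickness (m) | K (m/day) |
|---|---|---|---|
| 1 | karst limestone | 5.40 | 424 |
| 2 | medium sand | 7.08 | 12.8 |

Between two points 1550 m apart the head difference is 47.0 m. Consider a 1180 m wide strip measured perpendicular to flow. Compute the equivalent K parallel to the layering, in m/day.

Flow is parallel to layering, so each bed carries its own Darcy discharge and the transmissivities add.
Σ(K_i·b_i) = 424×5.40 + 12.8×7.08 = 2380 m²/day.
Total thickness b = 12.48 m, so K_eq = Σ(K_i·b_i)/b = 190.7 m/day.

191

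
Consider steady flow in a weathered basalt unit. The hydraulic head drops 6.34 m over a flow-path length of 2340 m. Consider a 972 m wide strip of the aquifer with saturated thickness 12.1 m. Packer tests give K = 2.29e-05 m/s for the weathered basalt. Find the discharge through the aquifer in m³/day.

63.0

Convert K: 2.29e-05 m/s × 86400 = 1.979 m/day.
Cross-sectional area A = 972 × 12.1 = 11761 m².
Hydraulic gradient i = Δh / L = 6.34 / 2340 = 0.002709.
Darcy's law: Q = K · A · i = 1.979 × 11761 × 0.002709 = 63.05 m³/day.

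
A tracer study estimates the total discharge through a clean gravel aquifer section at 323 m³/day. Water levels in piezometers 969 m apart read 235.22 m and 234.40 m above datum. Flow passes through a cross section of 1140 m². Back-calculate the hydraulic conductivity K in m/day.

335

Hydraulic gradient i = (235.22 − 234.40) / 969 = 0.82 / 969 = 0.0008462.
From Q = K·A·i, K = Q / (A·i) = 323 / (1140 × 0.0008462) = 334.8 m/day.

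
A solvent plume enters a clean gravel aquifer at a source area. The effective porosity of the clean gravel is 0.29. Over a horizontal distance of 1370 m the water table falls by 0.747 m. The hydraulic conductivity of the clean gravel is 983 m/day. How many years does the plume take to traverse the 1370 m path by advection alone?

Hydraulic gradient i = Δh / L = 0.747 / 1370 = 0.0005453.
Darcy flux q = K · i = 983.0 × 0.0005453 = 0.5360 m/day.
Seepage velocity v = q / n_e = 0.5360 / 0.29 = 1.848 m/day.
Travel time t = L / v = 1370 / 1.848 = 741.3 days = 2.029 years.

2.03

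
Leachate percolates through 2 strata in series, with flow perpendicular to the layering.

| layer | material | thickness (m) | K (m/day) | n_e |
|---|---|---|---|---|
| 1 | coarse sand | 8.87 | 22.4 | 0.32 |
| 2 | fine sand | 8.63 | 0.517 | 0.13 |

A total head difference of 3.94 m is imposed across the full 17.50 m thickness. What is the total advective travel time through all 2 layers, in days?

17.2

With flow normal to the layers, continuity requires the same specific discharge q through every layer.
Σ(b_i/K_i) = 8.87/22.4 + 8.63/0.517 = 17.09 d.
q = Δh / Σ(b_i/K_i) = 3.94 / 17.09 = 0.2306 m/day.
In each layer the seepage velocity is v_i = q/n_i, so the layer transit time is t_i = b_i·n_i / q:
  layer 1 (coarse sand): t_1 = 8.87 × 0.32 / 0.2306 = 12.31 d
  layer 2 (fine sand): t_2 = 8.63 × 0.13 / 0.2306 = 4.866 d
Total t = Σ t_i = 17.18 days.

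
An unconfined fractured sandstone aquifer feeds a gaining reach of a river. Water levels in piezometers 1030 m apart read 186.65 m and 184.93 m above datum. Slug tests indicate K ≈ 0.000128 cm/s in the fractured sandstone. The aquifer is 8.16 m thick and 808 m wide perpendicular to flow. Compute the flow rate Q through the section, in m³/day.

1.22

Convert K: 0.000128 cm/s × 864 = 0.1106 m/day.
Cross-sectional area A = 808 × 8.16 = 6593 m².
Hydraulic gradient i = (186.65 − 184.93) / 1030 = 1.72 / 1030 = 0.001670.
Darcy's law: Q = K · A · i = 0.1106 × 6593 × 0.001670 = 1.218 m³/day.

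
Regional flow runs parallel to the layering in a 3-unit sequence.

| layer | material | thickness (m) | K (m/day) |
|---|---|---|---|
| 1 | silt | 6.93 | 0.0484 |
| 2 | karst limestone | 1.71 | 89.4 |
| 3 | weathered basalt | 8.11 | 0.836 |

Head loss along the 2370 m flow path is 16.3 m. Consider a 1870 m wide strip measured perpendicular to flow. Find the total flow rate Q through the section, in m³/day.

2060

Flow is parallel to layering, so each bed carries its own Darcy discharge and the transmissivities add.
Σ(K_i·b_i) = 0.0484×6.93 + 89.4×1.71 + 0.836×8.11 = 160.0 m²/day.
Hydraulic gradient i = Δh / L = 16.3 / 2370 = 0.006878.
Q = Σ(K_i·b_i) · W · i = 160.0 × 1870 × 0.006878 = 2058 m³/day.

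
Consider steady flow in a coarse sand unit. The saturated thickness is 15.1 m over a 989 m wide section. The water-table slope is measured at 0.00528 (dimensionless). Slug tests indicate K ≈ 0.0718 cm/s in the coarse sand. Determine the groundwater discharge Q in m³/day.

Convert K: 0.0718 cm/s × 864 = 62.04 m/day.
Cross-sectional area A = 989 × 15.1 = 14934 m².
Hydraulic gradient i = 0.00528.
Darcy's law: Q = K · A · i = 62.04 × 14934 × 0.005280 = 4892 m³/day.

4890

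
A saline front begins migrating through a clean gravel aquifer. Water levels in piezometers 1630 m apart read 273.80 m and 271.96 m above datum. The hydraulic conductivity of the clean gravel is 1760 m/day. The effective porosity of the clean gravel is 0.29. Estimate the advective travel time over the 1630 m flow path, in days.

238

Hydraulic gradient i = (273.80 − 271.96) / 1630 = 1.84 / 1630 = 0.001129.
Darcy flux q = K · i = 1760 × 0.001129 = 1.987 m/day.
Seepage velocity v = q / n_e = 1.987 / 0.29 = 6.851 m/day.
Travel time t = L / v = 1630 / 6.851 = 237.9 days.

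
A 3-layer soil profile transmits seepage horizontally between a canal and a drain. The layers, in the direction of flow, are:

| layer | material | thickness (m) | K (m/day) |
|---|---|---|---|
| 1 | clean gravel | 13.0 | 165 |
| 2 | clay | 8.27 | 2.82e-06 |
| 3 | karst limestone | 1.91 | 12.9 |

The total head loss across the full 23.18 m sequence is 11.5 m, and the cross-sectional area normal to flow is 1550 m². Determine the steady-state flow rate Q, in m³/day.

0.00608

Flow is perpendicular to layering, so the layers act in series and the equivalent K is the thickness-weighted harmonic mean.
Total thickness L = 13.0 + 8.27 + 1.91 = 23.18 m.
Σ(b_i/K_i) = 13.0/165 + 8.27/2.82e-06 + 1.91/12.9 = 2.933e+06 d.
K_eq = L / Σ(b_i/K_i) = 23.18 / 2.933e+06 = 7.904e-06 m/day.
Q = K_eq · A · (Δh/L) = 7.904e-06 × 1550 × (11.5/23.18) = 0.006078 m³/day.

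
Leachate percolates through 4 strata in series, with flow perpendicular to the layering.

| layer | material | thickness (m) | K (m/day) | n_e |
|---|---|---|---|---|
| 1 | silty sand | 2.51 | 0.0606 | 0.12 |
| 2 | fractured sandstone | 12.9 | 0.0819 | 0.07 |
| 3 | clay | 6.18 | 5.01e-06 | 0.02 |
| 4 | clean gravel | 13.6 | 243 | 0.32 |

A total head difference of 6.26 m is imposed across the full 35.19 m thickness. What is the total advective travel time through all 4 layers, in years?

3060

With flow normal to the layers, continuity requires the same specific discharge q through every layer.
Σ(b_i/K_i) = 2.51/0.0606 + 12.9/0.0819 + 6.18/5.01e-06 + 13.6/243 = 1.234e+06 d.
q = Δh / Σ(b_i/K_i) = 6.26 / 1.234e+06 = 5.074e-06 m/day.
In each layer the seepage velocity is v_i = q/n_i, so the layer transit time is t_i = b_i·n_i / q:
  layer 1 (silty sand): t_1 = 2.51 × 0.12 / 5.074e-06 = 59361 d
  layer 2 (fractured sandstone): t_2 = 12.9 × 0.07 / 5.074e-06 = 1.780e+05 d
  layer 3 (clay): t_3 = 6.18 × 0.02 / 5.074e-06 = 24359 d
  layer 4 (clean gravel): t_4 = 13.6 × 0.32 / 5.074e-06 = 8.577e+05 d
Total t = Σ t_i = 1.119e+06 days = 3065 years.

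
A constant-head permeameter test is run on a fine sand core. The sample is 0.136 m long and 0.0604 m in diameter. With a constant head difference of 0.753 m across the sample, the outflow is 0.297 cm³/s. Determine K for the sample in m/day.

Cross-sectional area A = π·(d/2)² = π × (0.0604/2)² = 0.002865 m².
Convert discharge: 0.297 cm³/s = 2.970e-07 m³/s.
Darcy's law rearranged: K = Q·L / (A·Δh) = 2.970e-07 × 0.136 / (0.002865 × 0.753) = 1.872e-05 m/s = 1.618 m/day.

1.62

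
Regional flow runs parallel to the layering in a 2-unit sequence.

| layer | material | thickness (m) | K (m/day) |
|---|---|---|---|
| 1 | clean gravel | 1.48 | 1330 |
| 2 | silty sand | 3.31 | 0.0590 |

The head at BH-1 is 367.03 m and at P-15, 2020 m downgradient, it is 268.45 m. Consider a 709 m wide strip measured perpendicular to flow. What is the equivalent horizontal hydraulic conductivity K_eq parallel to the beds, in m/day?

411

Flow is parallel to layering, so each bed carries its own Darcy discharge and the transmissivities add.
Σ(K_i·b_i) = 1330×1.48 + 0.0590×3.31 = 1969 m²/day.
Total thickness b = 4.790 m, so K_eq = Σ(K_i·b_i)/b = 411.0 m/day.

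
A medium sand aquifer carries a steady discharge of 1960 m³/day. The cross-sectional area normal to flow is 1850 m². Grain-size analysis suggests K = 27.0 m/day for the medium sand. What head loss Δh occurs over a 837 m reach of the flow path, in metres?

32.8

From Q = K·A·i, i = Q / (K·A) = 1960 / (27.00 × 1850) = 0.03924.
Head loss Δh = i · L = 0.03924 × 837 = 32.84 m.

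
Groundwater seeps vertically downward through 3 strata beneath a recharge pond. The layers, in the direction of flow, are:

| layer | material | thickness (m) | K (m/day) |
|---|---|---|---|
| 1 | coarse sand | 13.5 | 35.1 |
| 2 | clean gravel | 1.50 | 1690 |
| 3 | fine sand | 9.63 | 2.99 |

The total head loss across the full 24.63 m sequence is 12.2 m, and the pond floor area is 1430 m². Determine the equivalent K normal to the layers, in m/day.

6.83

Flow is perpendicular to layering, so the layers act in series and the equivalent K is the thickness-weighted harmonic mean.
Total thickness L = 13.5 + 1.50 + 9.63 = 24.63 m.
Σ(b_i/K_i) = 13.5/35.1 + 1.50/1690 + 9.63/2.99 = 3.606 d.
K_eq = L / Σ(b_i/K_i) = 24.63 / 3.606 = 6.830 m/day.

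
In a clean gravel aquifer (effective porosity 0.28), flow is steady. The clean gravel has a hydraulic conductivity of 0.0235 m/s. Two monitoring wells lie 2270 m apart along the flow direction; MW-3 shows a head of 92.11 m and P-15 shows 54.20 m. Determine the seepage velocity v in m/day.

Convert K: 0.0235 m/s × 86400 = 2030 m/day.
Hydraulic gradient i = (92.11 − 54.20) / 2270 = 37.91 / 2270 = 0.01670.
Darcy flux q = K · i = 2030 × 0.01670 = 33.91 m/day.
Seepage velocity v = q / n_e = 33.91 / 0.28 = 121.1 m/day.

121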